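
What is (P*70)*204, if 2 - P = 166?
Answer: -2341920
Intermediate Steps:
P = -164 (P = 2 - 1*166 = 2 - 166 = -164)
(P*70)*204 = -164*70*204 = -11480*204 = -2341920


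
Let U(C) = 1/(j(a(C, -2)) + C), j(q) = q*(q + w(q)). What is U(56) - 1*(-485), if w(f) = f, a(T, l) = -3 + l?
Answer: 51411/106 ≈ 485.01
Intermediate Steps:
j(q) = 2*q² (j(q) = q*(q + q) = q*(2*q) = 2*q²)
U(C) = 1/(50 + C) (U(C) = 1/(2*(-3 - 2)² + C) = 1/(2*(-5)² + C) = 1/(2*25 + C) = 1/(50 + C))
U(56) - 1*(-485) = 1/(50 + 56) - 1*(-485) = 1/106 + 485 = 51411/106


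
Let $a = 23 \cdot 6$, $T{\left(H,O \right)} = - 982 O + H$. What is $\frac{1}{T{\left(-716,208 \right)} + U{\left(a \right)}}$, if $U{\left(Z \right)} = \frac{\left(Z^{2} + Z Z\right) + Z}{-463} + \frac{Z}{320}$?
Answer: $- \frac{74080}{15190409973} \approx -4.8768 \cdot 10^{-6}$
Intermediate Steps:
$T{\left(H,O \right)} = H - 982 O$
$a = 138$
$U{\left(Z \right)} = - \frac{2 Z^{2}}{463} + \frac{143 Z}{148160}$ ($U{\left(Z \right)} = \left(\left(Z^{2} + Z^{2}\right) + Z\right) \left(- \frac{1}{463}\right) + Z \frac{1}{320} = \left(2 Z^{2} + Z\right) \left(- \frac{1}{463}\right) + \frac{Z}{320} = \left(Z + 2 Z^{2}\right) \left(- \frac{1}{463}\right) + \frac{Z}{320} = \left(- \frac{2 Z^{2}}{463} - \frac{Z}{463}\right) + \frac{Z}{320} = - \frac{2 Z^{2}}{463} + \frac{143 Z}{148160}$)
$\frac{1}{T{\left(-716,208 \right)} + U{\left(a \right)}} = \frac{1}{\left(-716 - 204256\right) + \frac{1}{148160} \cdot 138 \left(143 - 88320\right)} = \frac{1}{-204972 + \frac{1}{148160} \cdot 138 \left(-88177\right)} = \frac{1}{-204972 - \frac{6084213}{74080}} = \frac{1}{- \frac{15190409973}{74080}} = - \frac{74080}{15190409973}$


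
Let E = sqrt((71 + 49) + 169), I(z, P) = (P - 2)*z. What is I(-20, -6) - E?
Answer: 143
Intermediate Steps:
I(z, P) = z*(-2 + P) (I(z, P) = (-2 + P)*z = z*(-2 + P))
E = 17 (E = sqrt(120 + 169) = sqrt(289) = 17)
I(-20, -6) - E = -20*(-2 - 6) - 1*17 = -20*(-8) - 17 = 160 - 17 = 143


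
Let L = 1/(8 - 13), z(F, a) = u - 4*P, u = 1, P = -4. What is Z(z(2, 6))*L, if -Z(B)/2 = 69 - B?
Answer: 104/5 ≈ 20.800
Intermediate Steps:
z(F, a) = 17 (z(F, a) = 1 - 4*(-4) = 1 + 16 = 17)
L = -1/5 (L = 1/(-5) = -1/5 ≈ -0.20000)
Z(B) = -138 + 2*B (Z(B) = -2*(69 - B) = -138 + 2*B)
Z(z(2, 6))*L = (-138 + 2*17)*(-1/5) = (-138 + 34)*(-1/5) = -104*(-1/5) = 104/5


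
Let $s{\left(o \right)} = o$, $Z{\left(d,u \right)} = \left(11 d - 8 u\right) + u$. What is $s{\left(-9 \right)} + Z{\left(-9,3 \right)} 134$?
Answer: $-16089$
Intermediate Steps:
$Z{\left(d,u \right)} = - 7 u + 11 d$ ($Z{\left(d,u \right)} = \left(- 8 u + 11 d\right) + u = - 7 u + 11 d$)
$s{\left(-9 \right)} + Z{\left(-9,3 \right)} 134 = -9 + \left(\left(-7\right) 3 + 11 \left(-9\right)\right) 134 = -9 + \left(-21 - 99\right) 134 = -9 - 16080 = -16089$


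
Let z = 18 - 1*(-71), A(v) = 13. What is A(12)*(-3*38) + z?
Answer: -1393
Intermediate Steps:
z = 89 (z = 18 + 71 = 89)
A(12)*(-3*38) + z = 13*(-3*38) + 89 = 13*(-114) + 89 = -1482 + 89 = -1393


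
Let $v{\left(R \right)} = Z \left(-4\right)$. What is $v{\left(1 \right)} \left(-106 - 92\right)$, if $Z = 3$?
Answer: $2376$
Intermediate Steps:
$v{\left(R \right)} = -12$ ($v{\left(R \right)} = 3 \left(-4\right) = -12$)
$v{\left(1 \right)} \left(-106 - 92\right) = - 12 \left(-106 - 92\right) = \left(-12\right) \left(-198\right) = 2376$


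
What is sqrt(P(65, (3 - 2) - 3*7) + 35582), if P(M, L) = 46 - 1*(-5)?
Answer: sqrt(35633) ≈ 188.77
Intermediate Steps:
P(M, L) = 51 (P(M, L) = 46 + 5 = 51)
sqrt(P(65, (3 - 2) - 3*7) + 35582) = sqrt(51 + 35582) = sqrt(35633)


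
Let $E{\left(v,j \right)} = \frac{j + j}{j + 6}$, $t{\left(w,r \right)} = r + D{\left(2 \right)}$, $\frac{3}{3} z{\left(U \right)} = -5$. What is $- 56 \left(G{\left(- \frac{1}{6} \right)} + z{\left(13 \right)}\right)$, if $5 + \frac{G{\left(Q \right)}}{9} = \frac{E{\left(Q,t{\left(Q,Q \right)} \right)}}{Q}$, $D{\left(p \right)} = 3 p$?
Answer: $\frac{410480}{71} \approx 5781.4$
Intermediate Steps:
$z{\left(U \right)} = -5$
$t{\left(w,r \right)} = 6 + r$ ($t{\left(w,r \right)} = r + 3 \cdot 2 = r + 6 = 6 + r$)
$E{\left(v,j \right)} = \frac{2 j}{6 + j}$
$G{\left(Q \right)} = -45 + \frac{18 \left(6 + Q\right)}{Q \left(12 + Q\right)}$ ($G{\left(Q \right)} = -45 + 9 \frac{2 \left(6 + Q\right) \frac{1}{6 + \left(6 + Q\right)}}{Q} = -45 + 9 \frac{2 \left(6 + Q\right) \frac{1}{12 + Q}}{Q} = -45 + 9 \frac{2 \frac{1}{12 + Q} \left(6 + Q\right)}{Q} = -45 + 9 \frac{2 \left(6 + Q\right)}{Q \left(12 + Q\right)} = -45 + \frac{18 \left(6 + Q\right)}{Q \left(12 + Q\right)}$)
$- 56 \left(G{\left(- \frac{1}{6} \right)} + z{\left(13 \right)}\right) = - 56 \left(\frac{9 \left(12 - 58 \left(- \frac{1}{6}\right) - 5 \left(- \frac{1}{6}\right)^{2}\right)}{- \frac{1}{6} \left(12 - \frac{1}{6}\right)} - 5\right) = - 56 \left(\frac{9 \left(12 - 58 \left(\left(-1\right) \frac{1}{6}\right) - 5 \left(\left(-1\right) \frac{1}{6}\right)^{2}\right)}{\left(-1\right) \frac{1}{6} \left(12 - \frac{1}{6}\right)} - 5\right) = - 56 \left(\frac{9 \left(12 - - \frac{29}{3} - 5 \left(- \frac{1}{6}\right)^{2}\right)}{\left(- \frac{1}{6}\right) \left(12 - \frac{1}{6}\right)} - 5\right) = - 56 \left(9 \left(-6\right) \frac{1}{\frac{71}{6}} \left(12 + \frac{29}{3} - \frac{5}{36}\right) - 5\right) = - 56 \left(9 \left(-6\right) \frac{6}{71} \left(12 + \frac{29}{3} - \frac{5}{36}\right) - 5\right) = - 56 \left(9 \left(-6\right) \frac{6}{71} \cdot \frac{775}{36} - 5\right) = - 56 \left(- \frac{6975}{71} - 5\right) = \left(-56\right) \left(- \frac{7330}{71}\right) = \frac{410480}{71}$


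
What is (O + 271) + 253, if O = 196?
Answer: 720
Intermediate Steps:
(O + 271) + 253 = (196 + 271) + 253 = 467 + 253 = 720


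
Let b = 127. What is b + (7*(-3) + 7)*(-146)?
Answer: 2171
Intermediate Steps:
b + (7*(-3) + 7)*(-146) = 127 + (7*(-3) + 7)*(-146) = 127 + (-21 + 7)*(-146) = 127 - 14*(-146) = 127 + 2044 = 2171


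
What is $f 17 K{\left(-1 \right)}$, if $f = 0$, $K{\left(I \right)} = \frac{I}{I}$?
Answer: $0$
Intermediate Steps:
$K{\left(I \right)} = 1$
$f 17 K{\left(-1 \right)} = 0 \cdot 17 \cdot 1 = 0 \cdot 1 = 0$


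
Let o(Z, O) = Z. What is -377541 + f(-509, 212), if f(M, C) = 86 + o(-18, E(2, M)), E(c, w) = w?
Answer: -377473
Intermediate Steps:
f(M, C) = 68 (f(M, C) = 86 - 18 = 68)
-377541 + f(-509, 212) = -377541 + 68 = -377473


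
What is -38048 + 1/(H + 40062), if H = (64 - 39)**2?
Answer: -1548058975/40687 ≈ -38048.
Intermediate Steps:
H = 625 (H = 25**2 = 625)
-38048 + 1/(H + 40062) = -38048 + 1/(625 + 40062) = -38048 + 1/40687 = -1548058975/40687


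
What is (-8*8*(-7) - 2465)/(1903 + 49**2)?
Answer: -2017/4304 ≈ -0.46863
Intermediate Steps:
(-8*8*(-7) - 2465)/(1903 + 49**2) = (-64*(-7) - 2465)/(1903 + 2401) = (448 - 2465)/4304 = -2017*1/4304 = -2017/4304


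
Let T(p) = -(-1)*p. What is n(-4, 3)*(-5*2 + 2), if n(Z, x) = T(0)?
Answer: 0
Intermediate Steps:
T(p) = p
n(Z, x) = 0
n(-4, 3)*(-5*2 + 2) = 0*(-5*2 + 2) = 0*(-10 + 2) = 0*(-8) = 0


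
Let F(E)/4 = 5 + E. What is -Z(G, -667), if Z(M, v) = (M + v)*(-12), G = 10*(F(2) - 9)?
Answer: -5724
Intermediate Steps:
F(E) = 20 + 4*E (F(E) = 4*(5 + E) = 20 + 4*E)
G = 190 (G = 10*((20 + 4*2) - 9) = 10*((20 + 8) - 9) = 10*(28 - 9) = 10*19 = 190)
Z(M, v) = -12*M - 12*v
-Z(G, -667) = -(-12*190 - 12*(-667)) = -(-2280 + 8004) = -1*5724 = -5724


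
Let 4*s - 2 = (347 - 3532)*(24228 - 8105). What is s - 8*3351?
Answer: -51458985/4 ≈ -1.2865e+7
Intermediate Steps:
s = -51351753/4 (s = ½ + ((347 - 3532)*(24228 - 8105))/4 = ½ + (-3185*16123)/4 = ½ + (¼)*(-51351755) = ½ - 51351755/4 = -51351753/4 ≈ -1.2838e+7)
s - 8*3351 = -51351753/4 - 8*3351 = -51351753/4 - 26808 = -51458985/4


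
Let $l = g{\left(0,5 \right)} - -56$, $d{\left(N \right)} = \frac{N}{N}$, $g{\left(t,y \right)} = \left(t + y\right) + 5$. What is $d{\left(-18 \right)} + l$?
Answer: $67$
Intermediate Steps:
$g{\left(t,y \right)} = 5 + t + y$
$d{\left(N \right)} = 1$
$l = 66$ ($l = \left(5 + 0 + 5\right) - -56 = 10 + 56 = 66$)
$d{\left(-18 \right)} + l = 1 + 66 = 67$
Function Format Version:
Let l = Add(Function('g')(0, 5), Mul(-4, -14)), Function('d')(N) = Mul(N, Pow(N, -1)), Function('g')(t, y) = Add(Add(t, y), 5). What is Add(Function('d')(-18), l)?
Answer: 67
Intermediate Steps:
Function('g')(t, y) = Add(5, t, y)
Function('d')(N) = 1
l = 66 (l = Add(Add(5, 0, 5), Mul(-4, -14)) = Add(10, 56) = 66)
Add(Function('d')(-18), l) = Add(1, 66) = 67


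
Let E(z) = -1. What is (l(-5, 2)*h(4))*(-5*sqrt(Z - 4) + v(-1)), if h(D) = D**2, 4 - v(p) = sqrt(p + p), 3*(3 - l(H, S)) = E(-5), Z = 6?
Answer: 640/3 - 160*sqrt(2)*(5 + I)/3 ≈ -163.79 - 75.425*I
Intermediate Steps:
l(H, S) = 10/3 (l(H, S) = 3 - 1/3*(-1) = 3 + 1/3 = 10/3)
v(p) = 4 - sqrt(2)*sqrt(p) (v(p) = 4 - sqrt(p + p) = 4 - sqrt(2*p) = 4 - sqrt(2)*sqrt(p))
(l(-5, 2)*h(4))*(-5*sqrt(Z - 4) + v(-1)) = ((10/3)*4**2)*(-5*sqrt(6 - 4) + (4 - sqrt(2)*sqrt(-1))) = ((10/3)*16)*(-5*sqrt(2) + (4 - sqrt(2)*I)) = 160*(-5*sqrt(2) + (4 - I*sqrt(2)))/3 = 160*(4 - 5*sqrt(2) - I*sqrt(2))/3 = 640/3 - 800*sqrt(2)/3 - 160*I*sqrt(2)/3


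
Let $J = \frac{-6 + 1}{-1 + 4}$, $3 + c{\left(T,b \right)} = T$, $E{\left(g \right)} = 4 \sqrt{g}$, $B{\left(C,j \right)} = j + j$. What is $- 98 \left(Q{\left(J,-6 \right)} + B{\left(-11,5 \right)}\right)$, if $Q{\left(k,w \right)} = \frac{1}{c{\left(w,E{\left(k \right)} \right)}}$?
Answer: $- \frac{8722}{9} \approx -969.11$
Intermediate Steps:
$B{\left(C,j \right)} = 2 j$
$c{\left(T,b \right)} = -3 + T$
$J = - \frac{5}{3} \approx -1.6667$
$Q{\left(k,w \right)} = \frac{1}{-3 + w}$
$- 98 \left(Q{\left(J,-6 \right)} + B{\left(-11,5 \right)}\right) = - 98 \left(\frac{1}{-3 - 6} + 2 \cdot 5\right) = - 98 \left(\frac{1}{-9} + 10\right) = - 98 \left(- \frac{1}{9} + 10\right) = \left(-98\right) \frac{89}{9} = - \frac{8722}{9}$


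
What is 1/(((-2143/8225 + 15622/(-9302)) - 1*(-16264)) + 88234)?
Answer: 38254475/3997441915982 ≈ 9.5697e-6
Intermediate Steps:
1/(((-2143/8225 + 15622/(-9302)) - 1*(-16264)) + 88234) = 1/(((-2143*1/8225 + 15622*(-1/9302)) + 16264) + 88234) = 1/(((-2143/8225 - 7811/4651) + 16264) + 88234) = 1/((-74212568/38254475 + 16264) + 88234) = 1/(622096568832/38254475 + 88234) = 1/(3997441915982/38254475) = 38254475/3997441915982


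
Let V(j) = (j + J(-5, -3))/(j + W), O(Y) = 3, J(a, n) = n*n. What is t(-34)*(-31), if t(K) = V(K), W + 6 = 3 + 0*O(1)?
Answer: -775/37 ≈ -20.946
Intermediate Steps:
J(a, n) = n**2
W = -3 (W = -6 + (3 + 0*3) = -6 + (3 + 0) = -6 + 3 = -3)
V(j) = (9 + j)/(-3 + j) (V(j) = (j + (-3)**2)/(j - 3) = (j + 9)/(-3 + j) = (9 + j)/(-3 + j))
t(K) = (9 + K)/(-3 + K)
t(-34)*(-31) = ((9 - 34)/(-3 - 34))*(-31) = (-25/(-37))*(-31) = -1/37*(-25)*(-31) = (25/37)*(-31) = -775/37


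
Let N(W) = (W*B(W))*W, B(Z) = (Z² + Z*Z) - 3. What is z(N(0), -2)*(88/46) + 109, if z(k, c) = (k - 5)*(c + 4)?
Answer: 2067/23 ≈ 89.870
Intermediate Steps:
B(Z) = -3 + 2*Z² (B(Z) = (Z² + Z²) - 3 = 2*Z² - 3 = -3 + 2*Z²)
N(W) = W²*(-3 + 2*W²) (N(W) = (W*(-3 + 2*W²))*W = W²*(-3 + 2*W²))
z(k, c) = (-5 + k)*(4 + c)
z(N(0), -2)*(88/46) + 109 = (-20 - 5*(-2) + 4*(0²*(-3 + 2*0²)) - 2*0²*(-3 + 2*0²))*(88/46) + 109 = (-20 + 10 + 4*(0*(-3 + 2*0)) - 0*(-3 + 2*0))*(88*(1/46)) + 109 = (-20 + 10 + 4*(0*(-3 + 0)) - 0*(-3 + 0))*(44/23) + 109 = (-20 + 10 + 4*(0*(-3)) - 0*(-3))*(44/23) + 109 = (-20 + 10 + 4*0 - 2*0)*(44/23) + 109 = (-20 + 10 + 0 + 0)*(44/23) + 109 = -10*44/23 + 109 = -440/23 + 109 = 2067/23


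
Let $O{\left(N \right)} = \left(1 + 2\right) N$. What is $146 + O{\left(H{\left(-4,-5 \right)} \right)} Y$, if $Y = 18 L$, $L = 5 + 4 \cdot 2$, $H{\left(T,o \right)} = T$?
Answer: $-2662$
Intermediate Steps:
$L = 13$ ($L = 5 + 8 = 13$)
$O{\left(N \right)} = 3 N$
$Y = 234$ ($Y = 18 \cdot 13 = 234$)
$146 + O{\left(H{\left(-4,-5 \right)} \right)} Y = 146 + 3 \left(-4\right) 234 = 146 - 2808 = -2662$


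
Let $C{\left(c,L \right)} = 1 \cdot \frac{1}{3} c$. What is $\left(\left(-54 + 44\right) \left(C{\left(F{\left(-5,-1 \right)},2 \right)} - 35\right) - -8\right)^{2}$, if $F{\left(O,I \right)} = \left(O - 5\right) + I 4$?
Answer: $\frac{1473796}{9} \approx 1.6376 \cdot 10^{5}$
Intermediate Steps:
$F{\left(O,I \right)} = -5 + O + 4 I$ ($F{\left(O,I \right)} = \left(-5 + O\right) + 4 I = -5 + O + 4 I$)
$C{\left(c,L \right)} = \frac{c}{3}$ ($C{\left(c,L \right)} = 1 \cdot \frac{1}{3} c = \frac{c}{3}$)
$\left(\left(-54 + 44\right) \left(C{\left(F{\left(-5,-1 \right)},2 \right)} - 35\right) - -8\right)^{2} = \left(\left(-54 + 44\right) \left(\frac{-5 - 5 + 4 \left(-1\right)}{3} - 35\right) - -8\right)^{2} = \left(- 10 \left(\frac{-5 - 5 - 4}{3} - 35\right) + \left(-68 + 76\right)\right)^{2} = \left(- 10 \left(\frac{1}{3} \left(-14\right) - 35\right) + 8\right)^{2} = \left(- 10 \left(- \frac{14}{3} - 35\right) + 8\right)^{2} = \left(\left(-10\right) \left(- \frac{119}{3}\right) + 8\right)^{2} = \left(\frac{1190}{3} + 8\right)^{2} = \left(\frac{1214}{3}\right)^{2} = \frac{1473796}{9}$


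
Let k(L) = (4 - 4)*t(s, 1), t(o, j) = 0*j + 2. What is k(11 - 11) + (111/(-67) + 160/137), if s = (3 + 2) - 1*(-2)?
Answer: -4487/9179 ≈ -0.48883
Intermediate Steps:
s = 7 (s = 5 + 2 = 7)
t(o, j) = 2 (t(o, j) = 0 + 2 = 2)
k(L) = 0 (k(L) = (4 - 4)*2 = 0*2 = 0)
k(11 - 11) + (111/(-67) + 160/137) = 0 + (111/(-67) + 160/137) = 0 + (111*(-1/67) + 160*(1/137)) = 0 + (-111/67 + 160/137) = 0 - 4487/9179 = -4487/9179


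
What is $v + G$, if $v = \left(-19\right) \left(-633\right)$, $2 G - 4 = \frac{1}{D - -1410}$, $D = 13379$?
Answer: $\frac{355793763}{29578} \approx 12029.0$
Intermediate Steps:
$G = \frac{59157}{29578}$ ($G = 2 + \frac{1}{2 \left(13379 - -1410\right)} = 2 + \frac{1}{2 \left(13379 + \left(-3423 + 4833\right)\right)} = 2 + \frac{1}{2 \left(13379 + 1410\right)} = 2 + \frac{1}{2 \cdot 14789} = 2 + \frac{1}{2} \cdot \frac{1}{14789} = 2 + \frac{1}{29578} = \frac{59157}{29578} \approx 2.0$)
$v = 12027$
$v + G = 12027 + \frac{59157}{29578} = \frac{355793763}{29578}$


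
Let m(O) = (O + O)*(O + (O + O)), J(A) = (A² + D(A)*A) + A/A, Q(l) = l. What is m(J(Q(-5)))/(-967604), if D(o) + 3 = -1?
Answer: -3174/241901 ≈ -0.013121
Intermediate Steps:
D(o) = -4 (D(o) = -3 - 1 = -4)
J(A) = 1 + A² - 4*A (J(A) = (A² - 4*A) + A/A = (A² - 4*A) + 1 = 1 + A² - 4*A)
m(O) = 6*O² (m(O) = (2*O)*(O + 2*O) = (2*O)*(3*O) = 6*O²)
m(J(Q(-5)))/(-967604) = (6*(1 + (-5)² - 4*(-5))²)/(-967604) = (6*(1 + 25 + 20)²)*(-1/967604) = (6*46²)*(-1/967604) = (6*2116)*(-1/967604) = 12696*(-1/967604) = -3174/241901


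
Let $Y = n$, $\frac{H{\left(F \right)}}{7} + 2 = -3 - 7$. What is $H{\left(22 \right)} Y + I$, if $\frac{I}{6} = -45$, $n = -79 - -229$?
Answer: $-12870$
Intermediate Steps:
$n = 150$ ($n = -79 + 229 = 150$)
$H{\left(F \right)} = -84$ ($H{\left(F \right)} = -14 + 7 \left(-3 - 7\right) = -14 + 7 \left(-10\right) = -14 - 70 = -84$)
$I = -270$ ($I = 6 \left(-45\right) = -270$)
$Y = 150$
$H{\left(22 \right)} Y + I = \left(-84\right) 150 - 270 = -12600 - 270 = -12870$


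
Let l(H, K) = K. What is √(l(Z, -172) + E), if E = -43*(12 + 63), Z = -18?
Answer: I*√3397 ≈ 58.284*I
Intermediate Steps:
E = -3225 (E = -43*75 = -3225)
√(l(Z, -172) + E) = √(-172 - 3225) = √(-3397) = I*√3397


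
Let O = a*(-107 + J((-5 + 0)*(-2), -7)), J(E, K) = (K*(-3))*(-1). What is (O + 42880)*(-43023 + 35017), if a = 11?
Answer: -332024832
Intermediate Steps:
J(E, K) = 3*K (J(E, K) = -3*K*(-1) = 3*K)
O = -1408 (O = 11*(-107 + 3*(-7)) = 11*(-107 - 21) = 11*(-128) = -1408)
(O + 42880)*(-43023 + 35017) = (-1408 + 42880)*(-43023 + 35017) = 41472*(-8006) = -332024832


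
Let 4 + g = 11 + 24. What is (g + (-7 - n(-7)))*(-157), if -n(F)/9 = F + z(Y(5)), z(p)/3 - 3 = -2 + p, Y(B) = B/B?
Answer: -2355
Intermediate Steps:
g = 31 (g = -4 + (11 + 24) = -4 + 35 = 31)
Y(B) = 1
z(p) = 3 + 3*p (z(p) = 9 + 3*(-2 + p) = 9 + (-6 + 3*p) = 3 + 3*p)
n(F) = -54 - 9*F (n(F) = -9*(F + (3 + 3*1)) = -9*(F + (3 + 3)) = -9*(F + 6) = -9*(6 + F) = -54 - 9*F)
(g + (-7 - n(-7)))*(-157) = (31 + (-7 - (-54 - 9*(-7))))*(-157) = (31 + (-7 - (-54 + 63)))*(-157) = (31 + (-7 - 1*9))*(-157) = (31 + (-7 - 9))*(-157) = (31 - 16)*(-157) = 15*(-157) = -2355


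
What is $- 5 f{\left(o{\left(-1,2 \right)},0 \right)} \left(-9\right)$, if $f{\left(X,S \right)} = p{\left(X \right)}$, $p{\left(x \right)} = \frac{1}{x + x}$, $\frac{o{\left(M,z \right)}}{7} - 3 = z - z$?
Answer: $\frac{15}{14} \approx 1.0714$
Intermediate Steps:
$o{\left(M,z \right)} = 21$ ($o{\left(M,z \right)} = 21 + 7 \left(z - z\right) = 21 + 7 \cdot 0 = 21 + 0 = 21$)
$p{\left(x \right)} = \frac{1}{2 x}$
$f{\left(X,S \right)} = \frac{1}{2 X}$
$- 5 f{\left(o{\left(-1,2 \right)},0 \right)} \left(-9\right) = - 5 \frac{1}{2 \cdot 21} \left(-9\right) = - 5 \cdot \frac{1}{2} \cdot \frac{1}{21} \left(-9\right) = \left(-5\right) \frac{1}{42} \left(-9\right) = \left(- \frac{5}{42}\right) \left(-9\right) = \frac{15}{14}$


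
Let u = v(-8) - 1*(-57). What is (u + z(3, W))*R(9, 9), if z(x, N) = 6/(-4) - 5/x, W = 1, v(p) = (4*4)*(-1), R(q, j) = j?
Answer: 681/2 ≈ 340.50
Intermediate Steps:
v(p) = -16 (v(p) = 16*(-1) = -16)
z(x, N) = -3/2 - 5/x (z(x, N) = 6*(-¼) - 5/x = -3/2 - 5/x)
u = 41 (u = -16 - 1*(-57) = -16 + 57 = 41)
(u + z(3, W))*R(9, 9) = (41 + (-3/2 - 5/3))*9 = (41 - 19/6)*9 = (227/6)*9 = 681/2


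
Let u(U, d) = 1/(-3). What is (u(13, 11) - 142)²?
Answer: 182329/9 ≈ 20259.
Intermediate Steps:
u(U, d) = -⅓
(u(13, 11) - 142)² = (-⅓ - 142)² = (-427/3)² = 182329/9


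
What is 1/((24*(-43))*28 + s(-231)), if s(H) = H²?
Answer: 1/24465 ≈ 4.0875e-5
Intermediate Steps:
1/((24*(-43))*28 + s(-231)) = 1/((24*(-43))*28 + (-231)²) = 1/(-1032*28 + 53361) = 1/(-28896 + 53361) = 1/24465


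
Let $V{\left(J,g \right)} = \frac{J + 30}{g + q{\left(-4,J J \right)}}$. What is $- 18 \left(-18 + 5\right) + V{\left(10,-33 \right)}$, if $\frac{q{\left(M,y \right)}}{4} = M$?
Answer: $\frac{11426}{49} \approx 233.18$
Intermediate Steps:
$q{\left(M,y \right)} = 4 M$
$V{\left(J,g \right)} = \frac{30 + J}{-16 + g}$ ($V{\left(J,g \right)} = \frac{J + 30}{g + 4 \left(-4\right)} = \frac{30 + J}{g - 16} = \frac{30 + J}{-16 + g}$)
$- 18 \left(-18 + 5\right) + V{\left(10,-33 \right)} = - 18 \left(-18 + 5\right) + \frac{30 + 10}{-16 - 33} = \left(-18\right) \left(-13\right) + \frac{1}{-49} \cdot 40 = 234 - \frac{40}{49} = \frac{11426}{49}$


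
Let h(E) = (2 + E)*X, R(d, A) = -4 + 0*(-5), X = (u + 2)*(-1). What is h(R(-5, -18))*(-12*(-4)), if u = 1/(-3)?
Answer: 160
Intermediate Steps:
u = -1/3 ≈ -0.33333
X = -5/3 (X = (-1/3 + 2)*(-1) = (5/3)*(-1) = -5/3 ≈ -1.6667)
R(d, A) = -4 (R(d, A) = -4 + 0 = -4)
h(E) = -10/3 - 5*E/3 (h(E) = (2 + E)*(-5/3) = -10/3 - 5*E/3)
h(R(-5, -18))*(-12*(-4)) = (-10/3 - 5/3*(-4))*(-12*(-4)) = (-10/3 + 20/3)*48 = (10/3)*48 = 160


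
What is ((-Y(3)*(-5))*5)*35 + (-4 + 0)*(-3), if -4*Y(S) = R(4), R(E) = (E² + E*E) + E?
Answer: -7863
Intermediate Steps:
R(E) = E + 2*E² (R(E) = (E² + E²) + E = 2*E² + E = E + 2*E²)
Y(S) = -9 (Y(S) = -(1 + 2*4) = -(1 + 8) = -9)
((-Y(3)*(-5))*5)*35 + (-4 + 0)*(-3) = ((-1*(-9)*(-5))*5)*35 + (-4 + 0)*(-3) = ((9*(-5))*5)*35 - 4*(-3) = -45*5*35 + 12 = -225*35 + 12 = -7875 + 12 = -7863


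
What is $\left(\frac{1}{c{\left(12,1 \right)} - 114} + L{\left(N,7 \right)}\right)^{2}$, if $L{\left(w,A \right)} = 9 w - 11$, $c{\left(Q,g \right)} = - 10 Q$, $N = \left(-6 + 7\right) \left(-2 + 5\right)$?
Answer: $\frac{14010049}{54756} \approx 255.86$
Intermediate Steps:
$N = 3$ ($N = 1 \cdot 3 = 3$)
$L{\left(w,A \right)} = -11 + 9 w$
$\left(\frac{1}{c{\left(12,1 \right)} - 114} + L{\left(N,7 \right)}\right)^{2} = \left(\frac{1}{\left(-10\right) 12 - 114} + \left(-11 + 9 \cdot 3\right)\right)^{2} = \left(\frac{1}{-120 - 114} + \left(-11 + 27\right)\right)^{2} = \left(\frac{1}{-234} + 16\right)^{2} = \left(- \frac{1}{234} + 16\right)^{2} = \left(\frac{3743}{234}\right)^{2} = \frac{14010049}{54756}$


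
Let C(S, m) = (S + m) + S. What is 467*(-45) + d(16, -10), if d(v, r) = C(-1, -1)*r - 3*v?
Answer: -21033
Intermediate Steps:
C(S, m) = m + 2*S
d(v, r) = -3*r - 3*v (d(v, r) = (-1 + 2*(-1))*r - 3*v = (-1 - 2)*r - 3*v = -3*r - 3*v)
467*(-45) + d(16, -10) = 467*(-45) + (-3*(-10) - 3*16) = -21015 + (30 - 48) = -21015 - 18 = -21033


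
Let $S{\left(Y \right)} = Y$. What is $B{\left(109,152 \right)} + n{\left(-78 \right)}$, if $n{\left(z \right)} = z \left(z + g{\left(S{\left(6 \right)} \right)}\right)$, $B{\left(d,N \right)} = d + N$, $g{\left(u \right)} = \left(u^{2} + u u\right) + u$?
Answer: $261$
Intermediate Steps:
$g{\left(u \right)} = u + 2 u^{2}$ ($g{\left(u \right)} = \left(u^{2} + u^{2}\right) + u = 2 u^{2} + u = u + 2 u^{2}$)
$B{\left(d,N \right)} = N + d$
$n{\left(z \right)} = z \left(78 + z\right)$ ($n{\left(z \right)} = z \left(z + 6 \left(1 + 2 \cdot 6\right)\right) = z \left(z + 6 \left(1 + 12\right)\right) = z \left(z + 6 \cdot 13\right) = z \left(z + 78\right) = z \left(78 + z\right)$)
$B{\left(109,152 \right)} + n{\left(-78 \right)} = \left(152 + 109\right) - 78 \left(78 - 78\right) = 261 - 0 = 261 + 0 = 261$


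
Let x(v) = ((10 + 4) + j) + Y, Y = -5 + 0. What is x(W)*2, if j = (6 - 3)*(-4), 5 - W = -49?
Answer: -6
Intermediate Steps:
Y = -5
W = 54 (W = 5 - 1*(-49) = 5 + 49 = 54)
j = -12 (j = 3*(-4) = -12)
x(v) = -3 (x(v) = ((10 + 4) - 12) - 5 = (14 - 12) - 5 = 2 - 5 = -3)
x(W)*2 = -3*2 = -6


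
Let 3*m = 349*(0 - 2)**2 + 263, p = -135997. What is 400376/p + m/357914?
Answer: -143224969323/48675230258 ≈ -2.9425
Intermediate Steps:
m = 553 (m = (349*(0 - 2)**2 + 263)/3 = (349*(-2)**2 + 263)/3 = (349*4 + 263)/3 = (1396 + 263)/3 = (1/3)*1659 = 553)
400376/p + m/357914 = 400376/(-135997) + 553/357914 = 400376*(-1/135997) + 553*(1/357914) = -400376/135997 + 553/357914 = -143224969323/48675230258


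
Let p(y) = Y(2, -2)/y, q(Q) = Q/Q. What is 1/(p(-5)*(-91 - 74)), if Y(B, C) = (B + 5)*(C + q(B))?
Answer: -1/231 ≈ -0.0043290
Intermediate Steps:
q(Q) = 1
Y(B, C) = (1 + C)*(5 + B) (Y(B, C) = (B + 5)*(C + 1) = (5 + B)*(1 + C) = (1 + C)*(5 + B))
p(y) = -7/y (p(y) = (5 + 2 + 5*(-2) + 2*(-2))/y = (5 + 2 - 10 - 4)/y = -7/y)
1/(p(-5)*(-91 - 74)) = 1/((-7/(-5))*(-91 - 74)) = 1/(-7*(-⅕)*(-165)) = 1/((7/5)*(-165)) = 1/(-231) = -1/231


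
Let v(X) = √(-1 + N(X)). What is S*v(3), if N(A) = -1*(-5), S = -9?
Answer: -18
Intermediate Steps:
N(A) = 5
v(X) = 2 (v(X) = √(-1 + 5) = √4 = 2)
S*v(3) = -9*2 = -18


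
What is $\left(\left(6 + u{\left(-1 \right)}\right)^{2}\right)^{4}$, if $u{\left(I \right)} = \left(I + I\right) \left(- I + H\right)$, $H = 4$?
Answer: $65536$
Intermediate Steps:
$u{\left(I \right)} = 2 I \left(4 - I\right)$ ($u{\left(I \right)} = \left(I + I\right) \left(- I + 4\right) = 2 I \left(4 - I\right)$)
$\left(\left(6 + u{\left(-1 \right)}\right)^{2}\right)^{4} = \left(\left(6 + 2 \left(-1\right) \left(4 - -1\right)\right)^{2}\right)^{4} = \left(\left(6 + 2 \left(-1\right) \left(4 + 1\right)\right)^{2}\right)^{4} = \left(\left(6 + 2 \left(-1\right) 5\right)^{2}\right)^{4} = \left(\left(6 - 10\right)^{2}\right)^{4} = \left(\left(-4\right)^{2}\right)^{4} = 16^{4} = 65536$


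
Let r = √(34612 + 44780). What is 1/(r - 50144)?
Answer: -1567/78573167 - √4962/628585336 ≈ -2.0055e-5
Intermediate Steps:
r = 4*√4962 (r = √79392 = 4*√4962 ≈ 281.77)
1/(r - 50144) = 1/(4*√4962 - 50144) = 1/(-50144 + 4*√4962)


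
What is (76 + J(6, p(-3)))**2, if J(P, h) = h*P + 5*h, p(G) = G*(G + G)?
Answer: 75076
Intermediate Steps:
p(G) = 2*G**2 (p(G) = G*(2*G) = 2*G**2)
J(P, h) = 5*h + P*h (J(P, h) = P*h + 5*h = 5*h + P*h)
(76 + J(6, p(-3)))**2 = (76 + (2*(-3)**2)*(5 + 6))**2 = (76 + (2*9)*11)**2 = (76 + 18*11)**2 = (76 + 198)**2 = 274**2 = 75076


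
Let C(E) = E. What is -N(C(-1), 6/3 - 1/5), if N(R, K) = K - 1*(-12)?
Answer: -69/5 ≈ -13.800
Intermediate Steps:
N(R, K) = 12 + K (N(R, K) = K + 12 = 12 + K)
-N(C(-1), 6/3 - 1/5) = -(12 + (6/3 - 1/5)) = -(12 + (6*(1/3) - 1*1/5)) = -(12 + (2 - 1/5)) = -(12 + 9/5) = -1*69/5 = -69/5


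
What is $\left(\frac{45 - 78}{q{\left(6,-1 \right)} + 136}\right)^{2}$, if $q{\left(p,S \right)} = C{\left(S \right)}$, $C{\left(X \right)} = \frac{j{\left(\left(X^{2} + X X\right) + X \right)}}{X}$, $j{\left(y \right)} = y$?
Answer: $\frac{121}{2025} \approx 0.059753$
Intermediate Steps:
$C{\left(X \right)} = \frac{X + 2 X^{2}}{X}$ ($C{\left(X \right)} = \frac{\left(X^{2} + X X\right) + X}{X} = \frac{\left(X^{2} + X^{2}\right) + X}{X} = \frac{2 X^{2} + X}{X} = \frac{X + 2 X^{2}}{X}$)
$q{\left(p,S \right)} = 1 + 2 S$
$\left(\frac{45 - 78}{q{\left(6,-1 \right)} + 136}\right)^{2} = \left(\frac{45 - 78}{\left(1 + 2 \left(-1\right)\right) + 136}\right)^{2} = \left(- \frac{33}{\left(1 - 2\right) + 136}\right)^{2} = \left(- \frac{33}{-1 + 136}\right)^{2} = \left(- \frac{33}{135}\right)^{2} = \left(\left(-33\right) \frac{1}{135}\right)^{2} = \left(- \frac{11}{45}\right)^{2} = \frac{121}{2025}$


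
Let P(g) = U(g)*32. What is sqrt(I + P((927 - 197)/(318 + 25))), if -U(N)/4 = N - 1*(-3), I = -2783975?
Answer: I*sqrt(6685900039)/49 ≈ 1668.7*I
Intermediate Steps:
U(N) = -12 - 4*N (U(N) = -4*(N - 1*(-3)) = -4*(N + 3) = -4*(3 + N) = -12 - 4*N)
P(g) = -384 - 128*g (P(g) = (-12 - 4*g)*32 = -384 - 128*g)
sqrt(I + P((927 - 197)/(318 + 25))) = sqrt(-2783975 + (-384 - 128*(927 - 197)/(318 + 25))) = sqrt(-2783975 + (-384 - 93440/343)) = sqrt(-2783975 - 225152/343) = sqrt(-955128577/343) = I*sqrt(6685900039)/49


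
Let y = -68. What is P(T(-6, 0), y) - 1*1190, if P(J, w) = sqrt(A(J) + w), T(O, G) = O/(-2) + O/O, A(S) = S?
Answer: -1190 + 8*I ≈ -1190.0 + 8.0*I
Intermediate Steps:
T(O, G) = 1 - O/2 (T(O, G) = O*(-1/2) + 1 = -O/2 + 1 = 1 - O/2)
P(J, w) = sqrt(J + w)
P(T(-6, 0), y) - 1*1190 = sqrt((1 - 1/2*(-6)) - 68) - 1*1190 = sqrt((1 + 3) - 68) - 1190 = sqrt(4 - 68) - 1190 = sqrt(-64) - 1190 = 8*I - 1190 = -1190 + 8*I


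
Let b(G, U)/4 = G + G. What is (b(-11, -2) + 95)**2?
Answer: 49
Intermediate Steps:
b(G, U) = 8*G (b(G, U) = 4*(G + G) = 4*(2*G) = 8*G)
(b(-11, -2) + 95)**2 = (8*(-11) + 95)**2 = (-88 + 95)**2 = 7**2 = 49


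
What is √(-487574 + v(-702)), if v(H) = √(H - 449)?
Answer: √(-487574 + I*√1151) ≈ 0.024 + 698.26*I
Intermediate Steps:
v(H) = √(-449 + H)
√(-487574 + v(-702)) = √(-487574 + √(-449 - 702)) = √(-487574 + √(-1151)) = √(-487574 + I*√1151)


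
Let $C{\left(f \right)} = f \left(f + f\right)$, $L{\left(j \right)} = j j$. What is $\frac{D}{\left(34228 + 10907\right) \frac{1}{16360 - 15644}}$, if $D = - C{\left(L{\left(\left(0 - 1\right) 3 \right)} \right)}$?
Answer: $- \frac{12888}{5015} \approx -2.5699$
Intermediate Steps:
$L{\left(j \right)} = j^{2}$
$C{\left(f \right)} = 2 f^{2}$ ($C{\left(f \right)} = f 2 f = 2 f^{2}$)
$D = -162$ ($D = - 2 \left(\left(\left(0 - 1\right) 3\right)^{2}\right)^{2} = - 2 \left(\left(\left(-1\right) 3\right)^{2}\right)^{2} = - 2 \left(\left(-3\right)^{2}\right)^{2} = - 2 \cdot 9^{2} = - 2 \cdot 81 = \left(-1\right) 162 = -162$)
$\frac{D}{\left(34228 + 10907\right) \frac{1}{16360 - 15644}} = - \frac{162}{\left(34228 + 10907\right) \frac{1}{16360 - 15644}} = - \frac{162}{45135 \cdot \frac{1}{716}} = - \frac{162}{\frac{45135}{716}} = \left(-162\right) \frac{716}{45135} = - \frac{12888}{5015}$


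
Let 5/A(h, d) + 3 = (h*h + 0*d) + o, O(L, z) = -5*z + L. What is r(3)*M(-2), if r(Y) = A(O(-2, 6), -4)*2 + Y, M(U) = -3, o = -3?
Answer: -4596/509 ≈ -9.0295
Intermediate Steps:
O(L, z) = L - 5*z
A(h, d) = 5/(-6 + h²) (A(h, d) = 5/(-3 + ((h*h + 0*d) - 3)) = 5/(-3 + ((h² + 0) - 3)) = 5/(-3 + (h² - 3)) = 5/(-3 + (-3 + h²)) = 5/(-6 + h²))
r(Y) = 5/509 + Y (r(Y) = (5/(-6 + (-2 - 5*6)²))*2 + Y = (5/(-6 + (-2 - 30)²))*2 + Y = (5/(-6 + (-32)²))*2 + Y = (5/(-6 + 1024))*2 + Y = (5/1018)*2 + Y = 5/509 + Y)
r(3)*M(-2) = (5/509 + 3)*(-3) = (1532/509)*(-3) = -4596/509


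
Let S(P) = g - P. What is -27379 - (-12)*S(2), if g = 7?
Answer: -27319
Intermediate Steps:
S(P) = 7 - P
-27379 - (-12)*S(2) = -27379 - (-12)*(7 - 1*2) = -27379 - (-12)*(7 - 2) = -27379 - (-12)*5 = -27379 - 1*(-60) = -27379 + 60 = -27319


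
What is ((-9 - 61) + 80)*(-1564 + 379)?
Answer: -11850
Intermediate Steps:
((-9 - 61) + 80)*(-1564 + 379) = (-70 + 80)*(-1185) = 10*(-1185) = -11850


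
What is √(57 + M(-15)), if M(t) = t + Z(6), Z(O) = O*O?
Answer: √78 ≈ 8.8318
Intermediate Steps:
Z(O) = O²
M(t) = 36 + t (M(t) = t + 6² = t + 36 = 36 + t)
√(57 + M(-15)) = √(57 + (36 - 15)) = √(57 + 21) = √78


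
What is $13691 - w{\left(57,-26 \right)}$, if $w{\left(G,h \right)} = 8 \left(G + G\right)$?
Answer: $12779$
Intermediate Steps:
$w{\left(G,h \right)} = 16 G$ ($w{\left(G,h \right)} = 8 \cdot 2 G = 16 G$)
$13691 - w{\left(57,-26 \right)} = 13691 - 16 \cdot 57 = 13691 - 912 = 12779$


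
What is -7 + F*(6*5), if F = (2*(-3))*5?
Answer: -907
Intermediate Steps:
F = -30 (F = -6*5 = -30)
-7 + F*(6*5) = -7 - 180*5 = -7 - 30*30 = -7 - 900 = -907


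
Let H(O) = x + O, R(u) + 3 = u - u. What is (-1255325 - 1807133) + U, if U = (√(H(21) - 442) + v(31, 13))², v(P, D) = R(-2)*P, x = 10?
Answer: -3062458 + (93 - I*√411)² ≈ -3.0542e+6 - 3770.8*I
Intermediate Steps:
R(u) = -3 (R(u) = -3 + (u - u) = -3 + 0 = -3)
v(P, D) = -3*P
H(O) = 10 + O
U = (-93 + I*√411)² (U = (√((10 + 21) - 442) - 3*31)² = (√(31 - 442) - 93)² = (√(-411) - 93)² = (I*√411 - 93)² = (-93 + I*√411)² ≈ 8238.0 - 3770.8*I)
(-1255325 - 1807133) + U = (-1255325 - 1807133) + (93 - I*√411)² = -3062458 + (93 - I*√411)²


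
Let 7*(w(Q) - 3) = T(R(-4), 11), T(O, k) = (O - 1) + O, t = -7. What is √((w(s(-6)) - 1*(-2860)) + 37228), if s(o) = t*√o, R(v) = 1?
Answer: 3*√218274/7 ≈ 200.23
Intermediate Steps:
T(O, k) = -1 + 2*O (T(O, k) = (-1 + O) + O = -1 + 2*O)
s(o) = -7*√o
w(Q) = 22/7 (w(Q) = 3 + (-1 + 2*1)/7 = 3 + (-1 + 2)/7 = 3 + (⅐)*1 = 3 + ⅐ = 22/7)
√((w(s(-6)) - 1*(-2860)) + 37228) = √((22/7 - 1*(-2860)) + 37228) = √((22/7 + 2860) + 37228) = √(20042/7 + 37228) = √(280638/7) = 3*√218274/7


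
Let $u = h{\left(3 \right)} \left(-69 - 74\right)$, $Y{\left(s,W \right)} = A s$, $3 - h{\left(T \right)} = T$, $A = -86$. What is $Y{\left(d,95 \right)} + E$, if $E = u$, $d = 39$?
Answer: $-3354$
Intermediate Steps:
$h{\left(T \right)} = 3 - T$
$Y{\left(s,W \right)} = - 86 s$
$u = 0$ ($u = \left(3 - 3\right) \left(-69 - 74\right) = \left(3 - 3\right) \left(-143\right) = 0 \left(-143\right) = 0$)
$E = 0$
$Y{\left(d,95 \right)} + E = \left(-86\right) 39 + 0 = -3354 + 0 = -3354$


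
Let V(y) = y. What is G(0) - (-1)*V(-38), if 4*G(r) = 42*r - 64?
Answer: -54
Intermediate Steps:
G(r) = -16 + 21*r/2 (G(r) = (42*r - 64)/4 = (-64 + 42*r)/4 = -16 + 21*r/2)
G(0) - (-1)*V(-38) = (-16 + (21/2)*0) - (-1)*(-38) = (-16 + 0) - 1*38 = -16 - 38 = -54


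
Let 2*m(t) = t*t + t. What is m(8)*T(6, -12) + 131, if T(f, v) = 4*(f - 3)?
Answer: 563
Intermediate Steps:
m(t) = t/2 + t²/2 (m(t) = (t*t + t)/2 = (t² + t)/2 = (t + t²)/2 = t/2 + t²/2)
T(f, v) = -12 + 4*f (T(f, v) = 4*(-3 + f) = -12 + 4*f)
m(8)*T(6, -12) + 131 = ((½)*8*(1 + 8))*(-12 + 4*6) + 131 = ((½)*8*9)*(-12 + 24) + 131 = 36*12 + 131 = 432 + 131 = 563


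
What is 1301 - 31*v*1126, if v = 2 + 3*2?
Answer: -277947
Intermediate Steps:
v = 8 (v = 2 + 6 = 8)
1301 - 31*v*1126 = 1301 - 31*8*1126 = 1301 - 248*1126 = 1301 - 279248 = -277947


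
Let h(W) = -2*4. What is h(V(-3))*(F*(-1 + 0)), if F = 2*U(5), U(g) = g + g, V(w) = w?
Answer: 160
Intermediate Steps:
h(W) = -8
U(g) = 2*g
F = 20 (F = 2*(2*5) = 2*10 = 20)
h(V(-3))*(F*(-1 + 0)) = -160*(-1 + 0) = -160*(-1) = -8*(-20) = 160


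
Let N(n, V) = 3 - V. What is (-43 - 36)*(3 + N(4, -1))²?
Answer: -3871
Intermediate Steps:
(-43 - 36)*(3 + N(4, -1))² = (-43 - 36)*(3 + (3 - 1*(-1)))² = -79*(3 + (3 + 1))² = -79*(3 + 4)² = -79*7² = -79*49 = -3871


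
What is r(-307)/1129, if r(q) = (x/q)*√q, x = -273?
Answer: 273*I*√307/346603 ≈ 0.013801*I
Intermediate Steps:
r(q) = -273/√q (r(q) = (-273/q)*√q = -273/√q)
r(-307)/1129 = -(-273)*I*√307/307/1129 = -(-273)*I*√307/307*(1/1129) = (273*I*√307/307)*(1/1129) = 273*I*√307/346603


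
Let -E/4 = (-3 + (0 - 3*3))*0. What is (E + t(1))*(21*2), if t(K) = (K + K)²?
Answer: 168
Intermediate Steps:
t(K) = 4*K² (t(K) = (2*K)² = 4*K²)
E = 0 (E = -4*(-3 + (0 - 3*3))*0 = -4*(-3 + (0 - 9))*0 = -4*(-3 - 9)*0 = -(-48)*0 = -4*0 = 0)
(E + t(1))*(21*2) = (0 + 4*1²)*(21*2) = (0 + 4*1)*42 = (0 + 4)*42 = 4*42 = 168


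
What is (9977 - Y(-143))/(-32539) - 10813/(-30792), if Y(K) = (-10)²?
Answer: 47711623/1001940888 ≈ 0.047619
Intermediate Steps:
Y(K) = 100
(9977 - Y(-143))/(-32539) - 10813/(-30792) = (9977 - 1*100)/(-32539) - 10813/(-30792) = (9977 - 100)*(-1/32539) - 10813*(-1/30792) = 9877*(-1/32539) + 10813/30792 = -9877/32539 + 10813/30792 = 47711623/1001940888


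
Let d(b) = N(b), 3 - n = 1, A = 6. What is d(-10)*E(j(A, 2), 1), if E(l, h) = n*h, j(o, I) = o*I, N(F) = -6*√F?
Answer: -12*I*√10 ≈ -37.947*I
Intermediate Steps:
n = 2 (n = 3 - 1*1 = 3 - 1 = 2)
d(b) = -6*√b
j(o, I) = I*o
E(l, h) = 2*h
d(-10)*E(j(A, 2), 1) = (-6*I*√10)*(2*1) = -6*I*√10*2 = -12*I*√10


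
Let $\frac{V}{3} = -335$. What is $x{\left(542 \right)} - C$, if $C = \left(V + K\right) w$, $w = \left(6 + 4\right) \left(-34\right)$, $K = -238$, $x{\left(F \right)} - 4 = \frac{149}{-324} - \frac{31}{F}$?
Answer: $- \frac{37107420665}{87804} \approx -4.2262 \cdot 10^{5}$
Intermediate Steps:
$x{\left(F \right)} = \frac{1147}{324} - \frac{31}{F}$ ($x{\left(F \right)} = 4 + \left(\frac{149}{-324} - \frac{31}{F}\right) = 4 + \left(149 \left(- \frac{1}{324}\right) - \frac{31}{F}\right) = 4 - \left(\frac{149}{324} + \frac{31}{F}\right) = \frac{1147}{324} - \frac{31}{F}$)
$V = -1005$ ($V = 3 \left(-335\right) = -1005$)
$w = -340$ ($w = 10 \left(-34\right) = -340$)
$C = 422620$ ($C = \left(-1005 - 238\right) \left(-340\right) = \left(-1243\right) \left(-340\right) = 422620$)
$x{\left(542 \right)} - C = \left(\frac{1147}{324} - \frac{31}{542}\right) - 422620 = \frac{305815}{87804} - 422620 = - \frac{37107420665}{87804}$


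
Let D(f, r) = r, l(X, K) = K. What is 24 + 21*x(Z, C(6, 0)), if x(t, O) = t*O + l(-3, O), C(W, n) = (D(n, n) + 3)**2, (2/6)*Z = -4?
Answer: -2055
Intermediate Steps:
Z = -12 (Z = 3*(-4) = -12)
C(W, n) = (3 + n)**2 (C(W, n) = (n + 3)**2 = (3 + n)**2)
x(t, O) = O + O*t (x(t, O) = t*O + O = O*t + O = O + O*t)
24 + 21*x(Z, C(6, 0)) = 24 + 21*((3 + 0)**2*(1 - 12)) = 24 + 21*(3**2*(-11)) = 24 + 21*(9*(-11)) = 24 + 21*(-99) = 24 - 2079 = -2055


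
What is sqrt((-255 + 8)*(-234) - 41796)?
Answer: 3*sqrt(1778) ≈ 126.50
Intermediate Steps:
sqrt((-255 + 8)*(-234) - 41796) = sqrt(-247*(-234) - 41796) = sqrt(57798 - 41796) = sqrt(16002) = 3*sqrt(1778)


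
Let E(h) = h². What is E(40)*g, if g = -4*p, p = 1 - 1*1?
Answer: 0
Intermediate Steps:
p = 0 (p = 1 - 1 = 0)
g = 0 (g = -4*0 = 0)
E(40)*g = 40²*0 = 1600*0 = 0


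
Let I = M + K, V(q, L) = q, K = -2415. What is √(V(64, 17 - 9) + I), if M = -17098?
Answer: 3*I*√2161 ≈ 139.46*I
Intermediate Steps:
I = -19513 (I = -17098 - 2415 = -19513)
√(V(64, 17 - 9) + I) = √(64 - 19513) = √(-19449) = 3*I*√2161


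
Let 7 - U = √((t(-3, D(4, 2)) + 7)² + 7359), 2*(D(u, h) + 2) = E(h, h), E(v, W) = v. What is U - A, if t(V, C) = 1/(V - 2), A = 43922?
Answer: -43915 - √185131/5 ≈ -44001.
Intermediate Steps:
D(u, h) = -2 + h/2
t(V, C) = 1/(-2 + V)
U = 7 - √185131/5 (U = 7 - √((1/(-2 - 3) + 7)² + 7359) = 7 - √((1/(-5) + 7)² + 7359) = 7 - √((-⅕ + 7)² + 7359) = 7 - √((34/5)² + 7359) = 7 - √(1156/25 + 7359) = 7 - √(185131/25) = 7 - √185131/5 ≈ -79.054)
U - A = (7 - √185131/5) - 1*43922 = (7 - √185131/5) - 43922 = -43915 - √185131/5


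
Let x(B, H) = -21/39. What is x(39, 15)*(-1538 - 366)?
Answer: 13328/13 ≈ 1025.2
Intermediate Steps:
x(B, H) = -7/13 (x(B, H) = -21*1/39 = -7/13)
x(39, 15)*(-1538 - 366) = -7*(-1538 - 366)/13 = -7/13*(-1904) = 13328/13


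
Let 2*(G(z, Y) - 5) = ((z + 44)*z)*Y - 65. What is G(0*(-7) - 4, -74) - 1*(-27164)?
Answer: 66113/2 ≈ 33057.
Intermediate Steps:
G(z, Y) = -55/2 + Y*z*(44 + z)/2 (G(z, Y) = 5 + (((z + 44)*z)*Y - 65)/2 = 5 + (((44 + z)*z)*Y - 65)/2 = 5 + ((z*(44 + z))*Y - 65)/2 = 5 + (Y*z*(44 + z) - 65)/2 = 5 + (-65 + Y*z*(44 + z))/2 = 5 + (-65/2 + Y*z*(44 + z)/2) = -55/2 + Y*z*(44 + z)/2)
G(0*(-7) - 4, -74) - 1*(-27164) = (-55/2 + (½)*(-74)*(0*(-7) - 4)² + 22*(-74)*(0*(-7) - 4)) - 1*(-27164) = (-55/2 + (½)*(-74)*(0 - 4)² + 22*(-74)*(0 - 4)) + 27164 = (-55/2 + (½)*(-74)*(-4)² + 22*(-74)*(-4)) + 27164 = (-55/2 + (½)*(-74)*16 + 6512) + 27164 = (-55/2 - 592 + 6512) + 27164 = 11785/2 + 27164 = 66113/2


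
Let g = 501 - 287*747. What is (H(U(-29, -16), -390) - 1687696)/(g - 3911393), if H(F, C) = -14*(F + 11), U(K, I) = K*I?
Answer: 1694346/4125281 ≈ 0.41072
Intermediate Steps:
U(K, I) = I*K
H(F, C) = -154 - 14*F (H(F, C) = -14*(11 + F) = -154 - 14*F)
g = -213888 (g = 501 - 214389 = -213888)
(H(U(-29, -16), -390) - 1687696)/(g - 3911393) = ((-154 - (-224)*(-29)) - 1687696)/(-213888 - 3911393) = ((-154 - 14*464) - 1687696)/(-4125281) = ((-154 - 6496) - 1687696)*(-1/4125281) = (-6650 - 1687696)*(-1/4125281) = -1694346*(-1/4125281) = 1694346/4125281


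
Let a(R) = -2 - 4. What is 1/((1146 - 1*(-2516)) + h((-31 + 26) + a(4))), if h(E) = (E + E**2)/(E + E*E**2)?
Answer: 61/223377 ≈ 0.00027308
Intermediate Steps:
a(R) = -6
h(E) = (E + E**2)/(E + E**3)
1/((1146 - 1*(-2516)) + h((-31 + 26) + a(4))) = 1/((1146 - 1*(-2516)) + (1 + ((-31 + 26) - 6))/(1 + ((-31 + 26) - 6)**2)) = 1/((1146 + 2516) + (1 + (-5 - 6))/(1 + (-5 - 6)**2)) = 1/(3662 + (1 - 11)/(1 + (-11)**2)) = 1/(3662 - 10/(1 + 121)) = 1/(3662 - 10/122) = 1/(3662 + (1/122)*(-10)) = 1/(3662 - 5/61) = 1/(223377/61) = 61/223377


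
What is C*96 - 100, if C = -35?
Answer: -3460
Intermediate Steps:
C*96 - 100 = -35*96 - 100 = -3360 - 100 = -3460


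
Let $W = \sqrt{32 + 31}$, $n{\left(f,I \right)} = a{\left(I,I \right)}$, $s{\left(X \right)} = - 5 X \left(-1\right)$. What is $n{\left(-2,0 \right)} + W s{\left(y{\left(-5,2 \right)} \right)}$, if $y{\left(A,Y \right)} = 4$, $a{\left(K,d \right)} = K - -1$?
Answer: $1 + 60 \sqrt{7} \approx 159.75$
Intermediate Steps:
$a{\left(K,d \right)} = 1 + K$ ($a{\left(K,d \right)} = K + 1 = 1 + K$)
$s{\left(X \right)} = 5 X$
$n{\left(f,I \right)} = 1 + I$
$W = 3 \sqrt{7}$ ($W = \sqrt{63} = 3 \sqrt{7} \approx 7.9373$)
$n{\left(-2,0 \right)} + W s{\left(y{\left(-5,2 \right)} \right)} = \left(1 + 0\right) + 3 \sqrt{7} \cdot 5 \cdot 4 = 1 + 3 \sqrt{7} \cdot 20 = 1 + 60 \sqrt{7}$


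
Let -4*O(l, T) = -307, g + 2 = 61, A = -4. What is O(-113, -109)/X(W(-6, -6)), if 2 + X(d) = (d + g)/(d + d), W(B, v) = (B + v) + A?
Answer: -2456/107 ≈ -22.953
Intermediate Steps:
g = 59 (g = -2 + 61 = 59)
W(B, v) = -4 + B + v (W(B, v) = (B + v) - 4 = -4 + B + v)
O(l, T) = 307/4 (O(l, T) = -¼*(-307) = 307/4)
X(d) = -2 + (59 + d)/(2*d) (X(d) = -2 + (d + 59)/(d + d) = -2 + (59 + d)/((2*d)) = -2 + (59 + d)*(1/(2*d)) = -2 + (59 + d)/(2*d))
O(-113, -109)/X(W(-6, -6)) = 307/(4*(((59 - 3*(-4 - 6 - 6))/(2*(-4 - 6 - 6))))) = 307/(4*(((½)*(59 - 3*(-16))/(-16)))) = 307/(4*(((½)*(-1/16)*(59 + 48)))) = 307/(4*(((½)*(-1/16)*107))) = 307/(4*(-107/32)) = (307/4)*(-32/107) = -2456/107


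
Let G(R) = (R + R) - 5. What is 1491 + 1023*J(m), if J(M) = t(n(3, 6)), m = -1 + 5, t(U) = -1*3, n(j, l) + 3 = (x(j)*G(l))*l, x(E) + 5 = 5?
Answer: -1578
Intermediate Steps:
x(E) = 0 (x(E) = -5 + 5 = 0)
G(R) = -5 + 2*R (G(R) = 2*R - 5 = -5 + 2*R)
n(j, l) = -3 (n(j, l) = -3 + (0*(-5 + 2*l))*l = -3 + 0*l = -3 + 0 = -3)
t(U) = -3
m = 4
J(M) = -3
1491 + 1023*J(m) = 1491 + 1023*(-3) = 1491 - 3069 = -1578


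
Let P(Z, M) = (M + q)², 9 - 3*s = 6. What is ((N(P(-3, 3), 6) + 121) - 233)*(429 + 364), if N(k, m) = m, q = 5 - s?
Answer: -84058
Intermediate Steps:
s = 1 (s = 3 - ⅓*6 = 3 - 2 = 1)
q = 4 (q = 5 - 1*1 = 5 - 1 = 4)
P(Z, M) = (4 + M)² (P(Z, M) = (M + 4)² = (4 + M)²)
((N(P(-3, 3), 6) + 121) - 233)*(429 + 364) = ((6 + 121) - 233)*(429 + 364) = (127 - 233)*793 = -106*793 = -84058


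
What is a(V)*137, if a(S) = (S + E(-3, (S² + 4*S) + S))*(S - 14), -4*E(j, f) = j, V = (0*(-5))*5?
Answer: -2877/2 ≈ -1438.5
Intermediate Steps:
V = 0 (V = 0*5 = 0)
E(j, f) = -j/4
a(S) = (-14 + S)*(¾ + S) (a(S) = (S - ¼*(-3))*(S - 14) = (S + ¾)*(-14 + S) = (¾ + S)*(-14 + S) = (-14 + S)*(¾ + S))
a(V)*137 = (-21/2 + 0² - 53/4*0)*137 = (-21/2 + 0 + 0)*137 = -21/2*137 = -2877/2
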